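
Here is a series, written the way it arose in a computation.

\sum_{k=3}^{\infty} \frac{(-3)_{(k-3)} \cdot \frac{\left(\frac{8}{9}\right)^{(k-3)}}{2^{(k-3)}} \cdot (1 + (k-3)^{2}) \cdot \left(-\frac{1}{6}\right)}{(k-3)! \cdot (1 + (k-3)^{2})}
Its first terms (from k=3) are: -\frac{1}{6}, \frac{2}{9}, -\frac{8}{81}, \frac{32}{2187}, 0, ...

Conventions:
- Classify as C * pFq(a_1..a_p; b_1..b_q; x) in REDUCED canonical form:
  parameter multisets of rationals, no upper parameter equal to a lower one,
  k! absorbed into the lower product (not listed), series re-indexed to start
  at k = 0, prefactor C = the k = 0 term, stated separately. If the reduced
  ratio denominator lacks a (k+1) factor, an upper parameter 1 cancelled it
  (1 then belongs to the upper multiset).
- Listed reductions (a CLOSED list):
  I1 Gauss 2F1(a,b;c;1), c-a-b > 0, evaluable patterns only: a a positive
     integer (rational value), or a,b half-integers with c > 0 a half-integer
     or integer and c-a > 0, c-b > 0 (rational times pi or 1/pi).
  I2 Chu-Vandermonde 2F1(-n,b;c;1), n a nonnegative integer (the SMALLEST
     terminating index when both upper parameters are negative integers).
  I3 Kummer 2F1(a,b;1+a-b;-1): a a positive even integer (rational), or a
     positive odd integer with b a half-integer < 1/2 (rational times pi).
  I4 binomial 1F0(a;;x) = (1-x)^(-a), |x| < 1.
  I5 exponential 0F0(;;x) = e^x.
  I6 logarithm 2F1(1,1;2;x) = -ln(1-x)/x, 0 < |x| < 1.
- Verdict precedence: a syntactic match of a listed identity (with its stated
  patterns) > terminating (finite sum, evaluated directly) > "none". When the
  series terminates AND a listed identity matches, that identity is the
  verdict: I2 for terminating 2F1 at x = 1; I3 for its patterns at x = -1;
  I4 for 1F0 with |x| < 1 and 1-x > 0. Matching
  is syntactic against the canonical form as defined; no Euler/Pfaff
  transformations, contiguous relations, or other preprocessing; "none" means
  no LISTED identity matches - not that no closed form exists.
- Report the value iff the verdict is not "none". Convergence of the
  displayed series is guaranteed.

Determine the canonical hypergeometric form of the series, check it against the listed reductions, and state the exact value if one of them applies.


Canonical form: C = -\frac{1}{6} times 1F0 with upper {-3}, lower {-}, x = \frac{4}{9}. Verdict at x = \frac{4}{9}: the binomial series (I4) matches (the 1F0 binomial series: exponent 3, x = \frac{4}{9}). Sum: -\frac{125}{4374}.

Key observation: x = \frac{4}{9} and the two k-th powers (C = -1/6) combine into one argument.
Term ratio: r(k) = \frac{4}{9} * (k-3) / [(k+1)] - rational in k, leading ratio \frac{4}{9}; with t_0 = -\frac{1}{6}, classification follows.


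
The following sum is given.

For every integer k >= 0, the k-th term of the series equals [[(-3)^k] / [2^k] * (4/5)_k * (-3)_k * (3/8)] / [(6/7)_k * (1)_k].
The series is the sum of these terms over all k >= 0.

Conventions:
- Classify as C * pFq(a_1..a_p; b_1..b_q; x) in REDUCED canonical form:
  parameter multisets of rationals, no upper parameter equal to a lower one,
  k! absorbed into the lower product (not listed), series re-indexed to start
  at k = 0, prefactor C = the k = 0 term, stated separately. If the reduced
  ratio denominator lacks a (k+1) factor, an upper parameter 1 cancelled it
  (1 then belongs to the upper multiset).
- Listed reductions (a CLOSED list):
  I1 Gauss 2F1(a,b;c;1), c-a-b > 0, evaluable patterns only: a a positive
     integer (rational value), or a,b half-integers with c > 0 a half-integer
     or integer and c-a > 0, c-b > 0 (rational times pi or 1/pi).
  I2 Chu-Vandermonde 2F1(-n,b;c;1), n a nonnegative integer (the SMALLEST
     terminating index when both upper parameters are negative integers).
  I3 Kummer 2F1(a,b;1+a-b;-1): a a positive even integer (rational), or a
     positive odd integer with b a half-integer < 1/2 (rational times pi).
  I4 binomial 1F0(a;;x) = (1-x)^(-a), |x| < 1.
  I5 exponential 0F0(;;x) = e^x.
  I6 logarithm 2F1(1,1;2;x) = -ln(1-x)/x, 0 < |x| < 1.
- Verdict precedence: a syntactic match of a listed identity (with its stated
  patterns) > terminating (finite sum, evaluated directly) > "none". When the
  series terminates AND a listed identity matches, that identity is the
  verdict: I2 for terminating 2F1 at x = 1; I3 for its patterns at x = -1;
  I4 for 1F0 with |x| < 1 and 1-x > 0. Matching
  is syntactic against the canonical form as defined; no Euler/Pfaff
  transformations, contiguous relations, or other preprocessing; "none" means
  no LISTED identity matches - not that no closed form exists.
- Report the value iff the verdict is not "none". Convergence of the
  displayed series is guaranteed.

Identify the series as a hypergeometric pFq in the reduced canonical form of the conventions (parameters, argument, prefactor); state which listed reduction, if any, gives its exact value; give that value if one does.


At argument -3/2: a 2F1 with upper {-3, 4/5}, lower {6/7}, scaled by C = 3/8. Verdict: terminating - upper -3 stops the sum at k = 3; the 4 terms are added exactly. Its exact value is 2788143/520000.

First insight: t_0 being 3/8, (1)_k (prefactor 3/8) is k! itself.
Term ratio: r(k) = (-3/2) * (k-3) (k+4/5) / [(k+6/7) (k+1)] - poly over poly, x = (-3/2) from leading terms; C = 3/8 at k = 0.


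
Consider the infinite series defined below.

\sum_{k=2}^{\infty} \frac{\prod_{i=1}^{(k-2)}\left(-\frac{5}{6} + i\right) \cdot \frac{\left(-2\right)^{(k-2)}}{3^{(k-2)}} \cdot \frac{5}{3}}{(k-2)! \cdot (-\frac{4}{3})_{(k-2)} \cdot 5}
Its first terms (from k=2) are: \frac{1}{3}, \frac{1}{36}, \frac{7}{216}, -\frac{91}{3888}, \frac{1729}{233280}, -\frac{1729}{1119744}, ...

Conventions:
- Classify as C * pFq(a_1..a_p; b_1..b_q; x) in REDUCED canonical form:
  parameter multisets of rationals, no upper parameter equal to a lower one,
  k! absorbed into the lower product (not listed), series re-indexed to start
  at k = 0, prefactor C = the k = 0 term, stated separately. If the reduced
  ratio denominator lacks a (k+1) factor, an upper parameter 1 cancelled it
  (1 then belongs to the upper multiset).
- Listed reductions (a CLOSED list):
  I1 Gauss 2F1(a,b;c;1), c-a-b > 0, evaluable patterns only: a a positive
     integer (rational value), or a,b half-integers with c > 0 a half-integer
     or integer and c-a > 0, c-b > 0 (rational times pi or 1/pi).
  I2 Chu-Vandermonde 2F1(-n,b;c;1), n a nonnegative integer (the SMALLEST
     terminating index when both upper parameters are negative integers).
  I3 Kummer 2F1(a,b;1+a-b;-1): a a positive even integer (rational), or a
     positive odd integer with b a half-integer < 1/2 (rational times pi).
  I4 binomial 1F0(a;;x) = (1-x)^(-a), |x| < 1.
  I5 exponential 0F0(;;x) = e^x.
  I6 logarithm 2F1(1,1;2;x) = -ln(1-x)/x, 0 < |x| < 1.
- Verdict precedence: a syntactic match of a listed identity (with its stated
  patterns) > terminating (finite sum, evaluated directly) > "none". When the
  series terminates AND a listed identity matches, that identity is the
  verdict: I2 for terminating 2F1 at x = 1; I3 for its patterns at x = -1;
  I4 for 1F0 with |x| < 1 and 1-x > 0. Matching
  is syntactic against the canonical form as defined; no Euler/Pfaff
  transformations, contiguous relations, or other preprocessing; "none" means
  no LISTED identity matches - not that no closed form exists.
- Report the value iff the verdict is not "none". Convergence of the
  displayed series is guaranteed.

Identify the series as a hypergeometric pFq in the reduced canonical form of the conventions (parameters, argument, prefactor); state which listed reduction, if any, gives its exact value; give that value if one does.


Canonical form: C = \frac{1}{3} times 1F1 with upper {\frac{1}{6}}, lower {-\frac{4}{3}}, x = -\frac{2}{3}. Verdict: none here - no I1-I6 shape fits x = -\frac{2}{3} with lower {-\frac{4}{3}}.

Key observation: from the first term \frac{1}{3}: the running product (C = 1/3, x = -2/3) telescopes to a rising factorial.
Step ratio: r(k) = -\frac{2}{3} * (k+\frac{1}{6}) / [(k-\frac{4}{3}) (k+1)] - poly over poly, x = -\frac{2}{3} from leading terms; C = \frac{1}{3} at k = 0.


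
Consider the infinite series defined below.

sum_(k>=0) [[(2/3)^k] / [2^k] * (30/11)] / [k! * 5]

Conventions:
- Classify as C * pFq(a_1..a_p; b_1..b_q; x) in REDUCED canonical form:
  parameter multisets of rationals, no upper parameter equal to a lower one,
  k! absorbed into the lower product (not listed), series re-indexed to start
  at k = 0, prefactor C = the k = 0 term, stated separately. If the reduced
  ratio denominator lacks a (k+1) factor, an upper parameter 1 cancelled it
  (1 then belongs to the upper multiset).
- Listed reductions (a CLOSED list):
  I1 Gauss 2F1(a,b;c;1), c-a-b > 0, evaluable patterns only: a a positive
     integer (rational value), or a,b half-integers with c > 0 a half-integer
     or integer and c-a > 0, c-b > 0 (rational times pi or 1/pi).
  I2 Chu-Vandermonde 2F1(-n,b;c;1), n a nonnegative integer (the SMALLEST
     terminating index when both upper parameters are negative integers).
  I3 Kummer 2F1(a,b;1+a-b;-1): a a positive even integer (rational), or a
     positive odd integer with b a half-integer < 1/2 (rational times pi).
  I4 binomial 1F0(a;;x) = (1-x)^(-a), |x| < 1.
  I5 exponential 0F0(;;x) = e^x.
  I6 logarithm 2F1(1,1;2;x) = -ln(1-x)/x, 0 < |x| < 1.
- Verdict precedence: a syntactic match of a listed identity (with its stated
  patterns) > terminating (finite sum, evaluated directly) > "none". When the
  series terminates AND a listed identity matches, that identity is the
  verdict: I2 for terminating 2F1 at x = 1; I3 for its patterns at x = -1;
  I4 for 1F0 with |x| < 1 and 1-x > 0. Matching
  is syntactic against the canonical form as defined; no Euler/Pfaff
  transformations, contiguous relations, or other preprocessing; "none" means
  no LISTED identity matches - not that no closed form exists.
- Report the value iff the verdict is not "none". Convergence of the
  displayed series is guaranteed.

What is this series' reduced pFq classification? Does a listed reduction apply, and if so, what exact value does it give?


Classification (C = 6/11): 0F0 with upper {-}, lower {-}, argument x = 1/3. Verdict (x = 1/3): exponential (I5) applies (the 0F0 exponential series at x = 1/3). Hence: (6/11) * e^(1/3).

Key step: x = (1/3) and the two k-th powers (prefactor 6/11) combine into one argument.
Adjacent-term ratio: r(k) = (1/3) * 1 / [(k+1)] ; factor over Q: parameters, x = (1/3), and C = 6/11.


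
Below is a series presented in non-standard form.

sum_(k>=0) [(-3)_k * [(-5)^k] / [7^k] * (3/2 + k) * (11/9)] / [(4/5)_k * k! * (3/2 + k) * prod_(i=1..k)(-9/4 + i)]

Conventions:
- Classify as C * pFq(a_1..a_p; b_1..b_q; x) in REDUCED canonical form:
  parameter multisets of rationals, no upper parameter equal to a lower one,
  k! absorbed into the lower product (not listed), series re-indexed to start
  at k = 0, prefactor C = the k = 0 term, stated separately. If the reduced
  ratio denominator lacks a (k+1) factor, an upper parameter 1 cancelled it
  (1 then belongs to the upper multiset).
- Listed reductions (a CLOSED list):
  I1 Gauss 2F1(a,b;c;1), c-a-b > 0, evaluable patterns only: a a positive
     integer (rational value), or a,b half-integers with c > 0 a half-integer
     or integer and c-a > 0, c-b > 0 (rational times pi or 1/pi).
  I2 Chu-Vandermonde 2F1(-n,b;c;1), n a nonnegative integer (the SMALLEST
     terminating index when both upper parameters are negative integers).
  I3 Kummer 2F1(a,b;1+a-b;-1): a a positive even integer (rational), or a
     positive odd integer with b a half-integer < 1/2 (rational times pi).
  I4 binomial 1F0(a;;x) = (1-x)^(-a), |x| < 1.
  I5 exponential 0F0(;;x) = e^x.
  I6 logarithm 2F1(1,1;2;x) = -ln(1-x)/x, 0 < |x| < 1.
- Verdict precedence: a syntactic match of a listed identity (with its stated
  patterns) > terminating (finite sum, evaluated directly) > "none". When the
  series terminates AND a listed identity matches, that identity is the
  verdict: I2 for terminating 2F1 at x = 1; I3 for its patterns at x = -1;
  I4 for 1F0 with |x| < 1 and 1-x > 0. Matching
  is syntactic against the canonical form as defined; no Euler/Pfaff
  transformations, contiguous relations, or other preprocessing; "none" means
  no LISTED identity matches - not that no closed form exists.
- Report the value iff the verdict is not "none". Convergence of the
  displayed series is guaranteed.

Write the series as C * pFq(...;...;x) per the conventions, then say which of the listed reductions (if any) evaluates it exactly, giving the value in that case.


Classification (C = 11/9): 1F2 with upper {-3}, lower {-5/4, 4/5}, argument x = -5/7. Verdict: terminating. (-3)_k vanishes past k = 3, leaving a 4-term sum, computed directly. Its exact value is 1885532/583443.

Key observation: with t_0 = 11/9, the two geometric factors (prefactor 11/9) combine into one argument.
Term ratio: r(k) = (-5/7) * (k-3) / [(k-5/4) (k+4/5) (k+1)] - rational in k. x = (-5/7); t_0 = 11/9; negate the roots.


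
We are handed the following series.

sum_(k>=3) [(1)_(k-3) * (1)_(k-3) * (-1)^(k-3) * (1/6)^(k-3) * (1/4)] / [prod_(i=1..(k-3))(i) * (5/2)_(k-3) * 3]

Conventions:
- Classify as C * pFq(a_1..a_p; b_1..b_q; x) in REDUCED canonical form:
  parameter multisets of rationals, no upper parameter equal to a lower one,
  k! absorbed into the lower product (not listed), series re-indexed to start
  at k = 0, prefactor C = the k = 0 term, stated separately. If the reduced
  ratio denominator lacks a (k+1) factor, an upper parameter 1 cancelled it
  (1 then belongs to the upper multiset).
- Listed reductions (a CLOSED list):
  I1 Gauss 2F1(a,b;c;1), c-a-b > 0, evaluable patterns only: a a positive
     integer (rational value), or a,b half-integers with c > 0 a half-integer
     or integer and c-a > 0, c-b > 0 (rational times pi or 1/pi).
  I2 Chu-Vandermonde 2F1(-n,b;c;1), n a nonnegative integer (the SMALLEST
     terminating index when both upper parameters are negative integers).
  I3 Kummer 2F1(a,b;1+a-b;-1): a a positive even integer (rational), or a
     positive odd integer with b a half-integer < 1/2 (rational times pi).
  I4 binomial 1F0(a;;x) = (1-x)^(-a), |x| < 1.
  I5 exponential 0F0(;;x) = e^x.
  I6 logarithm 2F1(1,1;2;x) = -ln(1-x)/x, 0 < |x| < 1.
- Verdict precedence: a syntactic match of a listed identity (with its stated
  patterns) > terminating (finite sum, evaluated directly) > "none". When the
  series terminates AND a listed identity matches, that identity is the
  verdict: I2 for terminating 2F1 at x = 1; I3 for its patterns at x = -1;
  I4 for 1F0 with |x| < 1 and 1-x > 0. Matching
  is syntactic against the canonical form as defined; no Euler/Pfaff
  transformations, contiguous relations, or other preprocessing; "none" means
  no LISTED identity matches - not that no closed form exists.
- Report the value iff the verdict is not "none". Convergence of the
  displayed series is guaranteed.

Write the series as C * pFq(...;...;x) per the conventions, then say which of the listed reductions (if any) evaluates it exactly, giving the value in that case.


The tell: with t_0 = 1/12, the product of the first k integers (C = 1/12, x = -1/6) is k!.
Ratio: r(k) = (-1/6) * (k+1) (k+1) / [(k+5/2) (k+1)] - rational in k, leading ratio (-1/6); with t_0 = 1/12, classification follows.

Prefactor 1/12, argument -1/6: 2F1 with upper {1, 1} over lower {5/2}. Verdict: none (x = -1/6): each listed identity misses the multisets {1, 1} ; {5/2}.


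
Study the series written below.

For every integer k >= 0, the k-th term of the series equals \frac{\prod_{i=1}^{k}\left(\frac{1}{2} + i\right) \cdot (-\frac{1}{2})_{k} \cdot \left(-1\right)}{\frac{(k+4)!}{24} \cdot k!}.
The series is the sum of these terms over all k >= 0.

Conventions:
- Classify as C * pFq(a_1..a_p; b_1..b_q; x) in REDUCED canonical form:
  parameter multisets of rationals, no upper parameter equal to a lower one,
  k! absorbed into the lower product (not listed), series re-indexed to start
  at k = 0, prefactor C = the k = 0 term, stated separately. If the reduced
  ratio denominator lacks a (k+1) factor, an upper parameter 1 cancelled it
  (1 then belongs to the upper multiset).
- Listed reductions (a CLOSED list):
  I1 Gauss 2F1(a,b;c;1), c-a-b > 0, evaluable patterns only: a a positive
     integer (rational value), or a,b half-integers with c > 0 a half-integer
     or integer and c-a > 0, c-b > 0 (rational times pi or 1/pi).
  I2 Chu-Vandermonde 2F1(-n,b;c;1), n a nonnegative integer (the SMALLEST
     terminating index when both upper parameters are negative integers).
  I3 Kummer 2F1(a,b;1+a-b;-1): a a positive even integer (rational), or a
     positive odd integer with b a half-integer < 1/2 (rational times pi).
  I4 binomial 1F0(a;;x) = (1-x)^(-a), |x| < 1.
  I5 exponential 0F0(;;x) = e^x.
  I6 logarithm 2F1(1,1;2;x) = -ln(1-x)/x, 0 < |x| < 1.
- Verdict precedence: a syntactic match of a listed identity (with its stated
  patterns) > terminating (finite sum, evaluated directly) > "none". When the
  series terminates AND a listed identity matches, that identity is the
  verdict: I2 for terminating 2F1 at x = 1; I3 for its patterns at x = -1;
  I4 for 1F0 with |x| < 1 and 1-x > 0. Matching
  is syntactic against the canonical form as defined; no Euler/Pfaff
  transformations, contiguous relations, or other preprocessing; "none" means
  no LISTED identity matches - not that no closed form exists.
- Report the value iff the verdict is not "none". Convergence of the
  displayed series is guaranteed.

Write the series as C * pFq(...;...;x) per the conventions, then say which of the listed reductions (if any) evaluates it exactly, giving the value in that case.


Canonical form: C = -1 times 2F1 with upper {-\frac{1}{2}, \frac{3}{2}}, lower {5}, x = 1. Verdict: Gauss's theorem I1 (half-integer case) matches (x = 1; upper {-\frac{1}{2}, \frac{3}{2}} half-integers, c = 5 in the evaluable pattern). Sum: \left(-\frac{4096}{1575}\right) / \pi.

The tell: t_0 = -1 here, and the running product (C = -1, x = 1) telescopes to a rising factorial.
Ratio: r(k) = 1 * (k-\frac{1}{2}) (k+\frac{3}{2}) / [(k+5) (k+1)] - rational in k. x = 1; t_0 = -1; negate the roots.


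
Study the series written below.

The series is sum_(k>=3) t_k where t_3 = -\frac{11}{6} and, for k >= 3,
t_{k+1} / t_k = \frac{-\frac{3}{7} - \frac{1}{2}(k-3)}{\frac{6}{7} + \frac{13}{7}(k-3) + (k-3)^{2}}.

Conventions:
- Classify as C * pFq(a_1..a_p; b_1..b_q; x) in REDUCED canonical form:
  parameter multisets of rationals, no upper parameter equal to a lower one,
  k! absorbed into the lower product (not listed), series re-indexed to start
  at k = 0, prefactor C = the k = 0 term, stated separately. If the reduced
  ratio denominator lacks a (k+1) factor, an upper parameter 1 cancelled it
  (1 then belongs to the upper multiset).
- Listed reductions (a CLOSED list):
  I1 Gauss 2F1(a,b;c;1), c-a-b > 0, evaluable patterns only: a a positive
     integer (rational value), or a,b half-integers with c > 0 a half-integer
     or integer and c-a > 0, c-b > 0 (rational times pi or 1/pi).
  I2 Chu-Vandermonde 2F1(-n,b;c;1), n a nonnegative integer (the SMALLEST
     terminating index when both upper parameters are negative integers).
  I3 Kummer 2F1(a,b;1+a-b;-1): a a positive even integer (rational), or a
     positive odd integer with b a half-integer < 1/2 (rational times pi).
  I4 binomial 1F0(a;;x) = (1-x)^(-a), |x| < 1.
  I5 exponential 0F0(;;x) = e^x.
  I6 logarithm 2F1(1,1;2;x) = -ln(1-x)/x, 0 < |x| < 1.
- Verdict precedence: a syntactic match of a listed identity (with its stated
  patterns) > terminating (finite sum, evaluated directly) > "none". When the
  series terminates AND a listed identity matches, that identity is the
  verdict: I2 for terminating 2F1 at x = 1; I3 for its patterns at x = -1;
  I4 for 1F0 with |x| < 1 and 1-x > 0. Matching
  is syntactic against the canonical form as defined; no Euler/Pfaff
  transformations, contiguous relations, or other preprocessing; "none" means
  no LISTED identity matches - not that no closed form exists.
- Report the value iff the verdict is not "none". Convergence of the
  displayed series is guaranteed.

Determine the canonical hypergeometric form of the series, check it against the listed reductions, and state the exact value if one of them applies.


Classification (C = -\frac{11}{6}): 0F0 with upper {-}, lower {-}, argument x = -\frac{1}{2}. Verdict: exponential (I5) matches (the 0F0 exponential series at x = -\frac{1}{2}). Hence: \left(-\frac{11}{6}\right) \cdot e^{-\frac{1}{2}}.

Structural cue: with t_0 = -\frac{11}{6}, the parameter 6/7 appears in both the upper and lower lists and cancels.
Step ratio: r(k) = -\frac{1}{2} * 1 / [(k+1)] - rational; roots negated = parameters, x = -\frac{1}{2}, C = -\frac{11}{6}.


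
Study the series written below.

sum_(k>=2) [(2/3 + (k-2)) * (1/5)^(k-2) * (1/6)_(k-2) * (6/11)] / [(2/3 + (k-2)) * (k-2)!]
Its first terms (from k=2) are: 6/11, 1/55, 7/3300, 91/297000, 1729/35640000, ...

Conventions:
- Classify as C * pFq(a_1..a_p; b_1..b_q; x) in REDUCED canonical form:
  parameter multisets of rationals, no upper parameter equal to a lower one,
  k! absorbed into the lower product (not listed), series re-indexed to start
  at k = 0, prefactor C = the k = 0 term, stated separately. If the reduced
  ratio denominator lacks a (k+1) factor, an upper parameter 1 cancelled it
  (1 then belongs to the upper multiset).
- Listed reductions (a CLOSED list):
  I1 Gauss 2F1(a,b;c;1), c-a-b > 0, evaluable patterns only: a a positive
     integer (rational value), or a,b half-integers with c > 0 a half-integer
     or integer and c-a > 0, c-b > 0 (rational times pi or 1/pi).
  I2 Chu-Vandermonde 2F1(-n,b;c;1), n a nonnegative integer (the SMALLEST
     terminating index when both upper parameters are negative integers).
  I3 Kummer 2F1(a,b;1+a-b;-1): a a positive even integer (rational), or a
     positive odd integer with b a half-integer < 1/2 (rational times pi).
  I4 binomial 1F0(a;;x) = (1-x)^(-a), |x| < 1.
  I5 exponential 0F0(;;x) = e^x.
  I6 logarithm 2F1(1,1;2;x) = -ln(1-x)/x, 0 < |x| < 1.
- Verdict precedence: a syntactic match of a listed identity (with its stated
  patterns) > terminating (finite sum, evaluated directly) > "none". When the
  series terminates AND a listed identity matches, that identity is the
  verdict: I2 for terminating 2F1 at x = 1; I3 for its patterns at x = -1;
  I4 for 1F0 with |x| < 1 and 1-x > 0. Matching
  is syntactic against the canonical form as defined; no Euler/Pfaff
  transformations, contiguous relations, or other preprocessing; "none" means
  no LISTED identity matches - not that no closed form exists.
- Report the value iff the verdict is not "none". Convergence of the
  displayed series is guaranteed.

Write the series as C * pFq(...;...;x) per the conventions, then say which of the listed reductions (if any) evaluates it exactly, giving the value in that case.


This is 6/11 * 1F0(1/6; -; 1/5) in reduced canonical form. Verdict (x = 1/5): binomial (I4) applies (the 1F0 binomial series: exponent -1/6, x = 1/5). Hence: (6/11) * (4/5)^(-1/6).

Structural cue: from the first term 6/11: k + 2/3 divides numerator and denominator alike; prefactor 6/11 after cancelling.
Term ratio: r(k) = (1/5) * (k+1/6) / [(k+1)] - rational; roots negated = parameters, x = (1/5), C = 6/11.


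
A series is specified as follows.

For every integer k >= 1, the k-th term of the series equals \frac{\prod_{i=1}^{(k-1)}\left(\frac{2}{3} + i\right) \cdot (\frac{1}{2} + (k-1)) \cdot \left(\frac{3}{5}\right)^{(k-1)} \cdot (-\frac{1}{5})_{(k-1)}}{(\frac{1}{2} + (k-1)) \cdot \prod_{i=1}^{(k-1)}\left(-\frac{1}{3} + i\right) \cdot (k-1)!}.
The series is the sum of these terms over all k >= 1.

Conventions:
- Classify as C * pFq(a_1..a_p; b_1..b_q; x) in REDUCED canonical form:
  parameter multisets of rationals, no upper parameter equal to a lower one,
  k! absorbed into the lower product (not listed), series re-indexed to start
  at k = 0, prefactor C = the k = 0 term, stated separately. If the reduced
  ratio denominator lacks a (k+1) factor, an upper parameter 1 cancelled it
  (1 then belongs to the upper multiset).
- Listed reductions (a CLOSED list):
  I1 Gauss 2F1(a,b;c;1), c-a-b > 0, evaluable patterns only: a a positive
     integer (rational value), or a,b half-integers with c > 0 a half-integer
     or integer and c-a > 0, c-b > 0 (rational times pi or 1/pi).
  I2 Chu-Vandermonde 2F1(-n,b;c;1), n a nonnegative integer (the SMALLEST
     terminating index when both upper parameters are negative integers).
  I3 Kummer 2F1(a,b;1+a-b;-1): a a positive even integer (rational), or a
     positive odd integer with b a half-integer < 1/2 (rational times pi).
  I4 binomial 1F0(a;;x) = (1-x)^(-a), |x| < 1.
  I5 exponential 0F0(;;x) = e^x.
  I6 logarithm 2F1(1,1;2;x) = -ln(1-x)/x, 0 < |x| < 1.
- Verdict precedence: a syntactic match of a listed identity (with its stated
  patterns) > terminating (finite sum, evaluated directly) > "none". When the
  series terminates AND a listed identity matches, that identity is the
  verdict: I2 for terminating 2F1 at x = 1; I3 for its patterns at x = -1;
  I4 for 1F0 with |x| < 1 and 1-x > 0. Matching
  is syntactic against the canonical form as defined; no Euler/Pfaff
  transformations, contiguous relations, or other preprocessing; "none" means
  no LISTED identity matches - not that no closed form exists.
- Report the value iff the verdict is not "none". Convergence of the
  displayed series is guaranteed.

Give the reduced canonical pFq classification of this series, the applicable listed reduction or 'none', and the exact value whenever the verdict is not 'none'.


This is 1 * 2F1(-\frac{1}{5}, \frac{5}{3}; \frac{2}{3}; \frac{3}{5}) in reduced canonical form. Verdict: none - this 2F1 at x = \frac{3}{5} matches no listed pattern, and upper {-\frac{1}{5}, \frac{5}{3}} holds no stopper.

The tell: t_0 = 1 here, and the lower running product (C = 1, x = 3/5) is a rising factorial.
Ratio: r(k) = \frac{3}{5} * (k-\frac{1}{5}) (k+\frac{5}{3}) / [(k+\frac{2}{3}) (k+1)] ; factor over Q: parameters, x = \frac{3}{5}, and C = 1.


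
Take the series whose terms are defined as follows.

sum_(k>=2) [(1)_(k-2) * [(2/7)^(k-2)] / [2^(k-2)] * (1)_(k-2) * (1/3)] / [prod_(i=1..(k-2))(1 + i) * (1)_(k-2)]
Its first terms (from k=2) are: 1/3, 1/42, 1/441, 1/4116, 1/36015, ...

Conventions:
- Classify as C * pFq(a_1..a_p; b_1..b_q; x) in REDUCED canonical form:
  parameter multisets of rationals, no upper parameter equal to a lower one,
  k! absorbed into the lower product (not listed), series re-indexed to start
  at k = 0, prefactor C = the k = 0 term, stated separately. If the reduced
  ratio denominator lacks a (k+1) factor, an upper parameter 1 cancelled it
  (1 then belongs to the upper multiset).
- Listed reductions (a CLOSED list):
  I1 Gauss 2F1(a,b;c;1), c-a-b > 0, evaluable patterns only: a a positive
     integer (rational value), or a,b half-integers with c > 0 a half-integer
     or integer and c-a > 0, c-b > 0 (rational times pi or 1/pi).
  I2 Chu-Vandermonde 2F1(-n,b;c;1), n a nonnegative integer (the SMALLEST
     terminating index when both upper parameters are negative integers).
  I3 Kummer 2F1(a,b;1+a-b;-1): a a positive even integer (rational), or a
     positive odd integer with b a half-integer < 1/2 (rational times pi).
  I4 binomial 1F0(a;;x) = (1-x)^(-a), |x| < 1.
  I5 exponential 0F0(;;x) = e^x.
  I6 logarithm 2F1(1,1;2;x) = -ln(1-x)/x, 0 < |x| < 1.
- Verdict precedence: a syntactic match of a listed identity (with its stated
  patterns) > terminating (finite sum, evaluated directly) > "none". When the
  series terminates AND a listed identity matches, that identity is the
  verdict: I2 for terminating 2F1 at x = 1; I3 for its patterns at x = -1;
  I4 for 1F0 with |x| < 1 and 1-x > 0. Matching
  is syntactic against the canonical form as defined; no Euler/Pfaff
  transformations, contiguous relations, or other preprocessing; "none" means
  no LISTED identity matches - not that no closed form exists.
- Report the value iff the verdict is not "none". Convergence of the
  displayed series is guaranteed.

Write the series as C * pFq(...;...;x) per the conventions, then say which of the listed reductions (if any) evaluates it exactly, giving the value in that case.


Key observation: x = (1/7) and the two k-th powers (C = 1/3) combine into one argument.
Consecutive-term ratio: r(k) = (1/7) * (k+1) (k+1) / [(k+2) (k+1)] - rational in k. x = (1/7); t_0 = 1/3; negate the roots.

x = 1/7 here; the reduced form reads 2F1, upper {1, 1}, lower {2}, C = 1/3. Verdict: this is the logarithmic series (I6) (the logarithm: parameters (1,1;2), x = 1/7). Exact value: (-7/3) * ln(6/7).


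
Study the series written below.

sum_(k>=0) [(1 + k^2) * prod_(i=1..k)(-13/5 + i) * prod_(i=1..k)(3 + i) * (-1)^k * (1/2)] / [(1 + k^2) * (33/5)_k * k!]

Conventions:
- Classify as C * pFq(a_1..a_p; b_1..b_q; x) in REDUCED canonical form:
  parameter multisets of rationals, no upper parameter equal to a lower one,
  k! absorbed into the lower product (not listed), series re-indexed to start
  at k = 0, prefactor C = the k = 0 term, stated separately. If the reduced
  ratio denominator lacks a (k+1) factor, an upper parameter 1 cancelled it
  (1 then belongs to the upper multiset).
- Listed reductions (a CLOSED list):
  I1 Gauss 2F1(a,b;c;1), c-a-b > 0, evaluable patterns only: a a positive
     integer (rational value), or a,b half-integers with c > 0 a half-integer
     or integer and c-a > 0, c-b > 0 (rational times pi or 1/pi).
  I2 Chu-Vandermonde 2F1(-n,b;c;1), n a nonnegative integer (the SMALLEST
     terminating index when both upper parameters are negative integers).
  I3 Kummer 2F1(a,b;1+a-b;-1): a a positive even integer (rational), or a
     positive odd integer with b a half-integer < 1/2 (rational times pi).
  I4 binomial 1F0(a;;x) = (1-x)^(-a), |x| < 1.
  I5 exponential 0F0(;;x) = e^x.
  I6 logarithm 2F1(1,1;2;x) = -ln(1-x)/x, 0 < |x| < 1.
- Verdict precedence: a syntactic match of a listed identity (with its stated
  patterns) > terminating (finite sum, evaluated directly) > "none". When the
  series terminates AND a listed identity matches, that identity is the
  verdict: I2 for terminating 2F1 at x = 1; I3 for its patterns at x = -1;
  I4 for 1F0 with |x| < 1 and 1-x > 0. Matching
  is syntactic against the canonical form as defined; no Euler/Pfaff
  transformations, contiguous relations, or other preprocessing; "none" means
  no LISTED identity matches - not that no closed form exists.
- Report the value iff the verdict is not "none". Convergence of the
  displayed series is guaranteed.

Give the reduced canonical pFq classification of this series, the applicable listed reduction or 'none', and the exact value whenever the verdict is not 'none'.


x = -1 here; the reduced form reads 2F1, upper {-8/5, 4}, lower {33/5}, C = 1/2. Verdict: the Kummer evaluation I3 fires (x = -1; c = 33/5 equals 1+a-b for upper {-8/5, 4}: listed pattern). Its exact value is 161/150.

Key observation: x = (-1) and striking the common factor k^2 + 1 reduces the term (prefactor 1/2).
Consecutive-term ratio: r(k) = (-1) * (k-8/5) (k+4) / [(k+33/5) (k+1)] - rational in k, leading ratio (-1); with t_0 = 1/2, classification follows.


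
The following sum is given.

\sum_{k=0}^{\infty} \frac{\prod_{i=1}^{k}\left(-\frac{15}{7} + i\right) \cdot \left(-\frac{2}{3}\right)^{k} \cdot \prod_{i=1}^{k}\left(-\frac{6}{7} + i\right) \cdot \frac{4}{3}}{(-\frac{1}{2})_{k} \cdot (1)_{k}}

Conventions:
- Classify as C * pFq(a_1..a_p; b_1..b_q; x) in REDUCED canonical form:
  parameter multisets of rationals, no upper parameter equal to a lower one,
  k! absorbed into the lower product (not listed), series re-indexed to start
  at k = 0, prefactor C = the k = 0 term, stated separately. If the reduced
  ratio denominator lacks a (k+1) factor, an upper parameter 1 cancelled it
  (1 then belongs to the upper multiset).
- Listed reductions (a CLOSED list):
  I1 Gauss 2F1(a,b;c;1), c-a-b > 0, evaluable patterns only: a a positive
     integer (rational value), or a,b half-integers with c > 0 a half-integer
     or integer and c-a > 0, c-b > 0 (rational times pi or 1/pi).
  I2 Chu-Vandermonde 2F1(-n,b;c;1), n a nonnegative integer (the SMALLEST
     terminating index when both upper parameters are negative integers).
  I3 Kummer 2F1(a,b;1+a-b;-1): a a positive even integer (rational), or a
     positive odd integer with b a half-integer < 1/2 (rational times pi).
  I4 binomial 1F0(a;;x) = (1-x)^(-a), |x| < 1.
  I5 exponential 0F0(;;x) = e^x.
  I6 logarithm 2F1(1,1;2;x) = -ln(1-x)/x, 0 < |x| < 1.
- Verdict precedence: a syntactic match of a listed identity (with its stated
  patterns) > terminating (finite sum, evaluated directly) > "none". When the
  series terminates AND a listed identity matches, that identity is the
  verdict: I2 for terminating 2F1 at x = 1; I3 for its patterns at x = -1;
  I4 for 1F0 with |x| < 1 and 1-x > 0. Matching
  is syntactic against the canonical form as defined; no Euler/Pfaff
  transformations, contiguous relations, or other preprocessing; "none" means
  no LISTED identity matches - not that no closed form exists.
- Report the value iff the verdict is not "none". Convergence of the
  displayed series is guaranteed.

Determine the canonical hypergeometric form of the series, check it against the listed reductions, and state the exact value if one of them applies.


x = -\frac{2}{3} here; the reduced form reads 2F1, upper {-\frac{8}{7}, \frac{1}{7}}, lower {-\frac{1}{2}}, C = \frac{4}{3}. Verdict: none (x = -\frac{2}{3}): each listed identity misses the multisets {-\frac{8}{7}, \frac{1}{7}} ; {-\frac{1}{2}}.

First insight: x = -\frac{2}{3} and the running product (C = 4/3, x = -2/3) telescopes to a rising factorial.
Term ratio: r(k) = -\frac{2}{3} * (k-\frac{8}{7}) (k+\frac{1}{7}) / [(k-\frac{1}{2}) (k+1)] - rational in k. x = -\frac{2}{3}; t_0 = \frac{4}{3}; negate the roots.


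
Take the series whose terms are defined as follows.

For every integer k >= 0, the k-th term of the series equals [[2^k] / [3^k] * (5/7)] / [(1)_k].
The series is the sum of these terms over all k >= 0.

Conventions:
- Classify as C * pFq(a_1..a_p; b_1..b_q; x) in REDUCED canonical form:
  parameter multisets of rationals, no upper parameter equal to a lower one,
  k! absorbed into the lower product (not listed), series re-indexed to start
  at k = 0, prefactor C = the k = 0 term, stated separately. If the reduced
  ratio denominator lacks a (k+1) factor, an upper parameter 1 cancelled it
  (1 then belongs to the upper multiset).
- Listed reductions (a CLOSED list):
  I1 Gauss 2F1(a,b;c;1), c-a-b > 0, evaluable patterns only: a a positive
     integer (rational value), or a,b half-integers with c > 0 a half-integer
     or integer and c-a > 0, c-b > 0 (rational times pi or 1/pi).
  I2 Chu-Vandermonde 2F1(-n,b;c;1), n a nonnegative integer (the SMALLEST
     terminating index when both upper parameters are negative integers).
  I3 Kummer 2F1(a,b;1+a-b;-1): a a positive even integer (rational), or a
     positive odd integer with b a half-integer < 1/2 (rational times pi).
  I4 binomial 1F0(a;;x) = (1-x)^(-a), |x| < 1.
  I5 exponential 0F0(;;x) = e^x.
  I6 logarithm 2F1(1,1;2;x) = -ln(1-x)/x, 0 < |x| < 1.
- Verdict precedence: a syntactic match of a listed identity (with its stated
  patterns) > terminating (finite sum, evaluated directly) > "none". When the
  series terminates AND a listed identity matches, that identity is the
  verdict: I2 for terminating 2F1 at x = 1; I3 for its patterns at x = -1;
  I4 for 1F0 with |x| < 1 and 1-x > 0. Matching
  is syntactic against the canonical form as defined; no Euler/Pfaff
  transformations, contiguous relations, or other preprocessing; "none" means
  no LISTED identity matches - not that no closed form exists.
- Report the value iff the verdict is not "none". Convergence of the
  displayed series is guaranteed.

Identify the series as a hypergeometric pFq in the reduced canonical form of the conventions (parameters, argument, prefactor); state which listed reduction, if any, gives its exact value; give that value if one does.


At argument 2/3: a 0F0 with upper {-}, lower {-}, scaled by C = 5/7. Verdict at x = 2/3: the exponential series (I5) matches (the 0F0 exponential series at x = 2/3). Value: (5/7) * e^(2/3).

Structural cue: with t_0 = 5/7, the two geometric factors (C = 5/7, x = 2/3) combine into one argument.
Adjacent-term ratio: r(k) = (2/3) * 1 / [(k+1)] ; factor over Q: parameters, x = (2/3), and C = 5/7.


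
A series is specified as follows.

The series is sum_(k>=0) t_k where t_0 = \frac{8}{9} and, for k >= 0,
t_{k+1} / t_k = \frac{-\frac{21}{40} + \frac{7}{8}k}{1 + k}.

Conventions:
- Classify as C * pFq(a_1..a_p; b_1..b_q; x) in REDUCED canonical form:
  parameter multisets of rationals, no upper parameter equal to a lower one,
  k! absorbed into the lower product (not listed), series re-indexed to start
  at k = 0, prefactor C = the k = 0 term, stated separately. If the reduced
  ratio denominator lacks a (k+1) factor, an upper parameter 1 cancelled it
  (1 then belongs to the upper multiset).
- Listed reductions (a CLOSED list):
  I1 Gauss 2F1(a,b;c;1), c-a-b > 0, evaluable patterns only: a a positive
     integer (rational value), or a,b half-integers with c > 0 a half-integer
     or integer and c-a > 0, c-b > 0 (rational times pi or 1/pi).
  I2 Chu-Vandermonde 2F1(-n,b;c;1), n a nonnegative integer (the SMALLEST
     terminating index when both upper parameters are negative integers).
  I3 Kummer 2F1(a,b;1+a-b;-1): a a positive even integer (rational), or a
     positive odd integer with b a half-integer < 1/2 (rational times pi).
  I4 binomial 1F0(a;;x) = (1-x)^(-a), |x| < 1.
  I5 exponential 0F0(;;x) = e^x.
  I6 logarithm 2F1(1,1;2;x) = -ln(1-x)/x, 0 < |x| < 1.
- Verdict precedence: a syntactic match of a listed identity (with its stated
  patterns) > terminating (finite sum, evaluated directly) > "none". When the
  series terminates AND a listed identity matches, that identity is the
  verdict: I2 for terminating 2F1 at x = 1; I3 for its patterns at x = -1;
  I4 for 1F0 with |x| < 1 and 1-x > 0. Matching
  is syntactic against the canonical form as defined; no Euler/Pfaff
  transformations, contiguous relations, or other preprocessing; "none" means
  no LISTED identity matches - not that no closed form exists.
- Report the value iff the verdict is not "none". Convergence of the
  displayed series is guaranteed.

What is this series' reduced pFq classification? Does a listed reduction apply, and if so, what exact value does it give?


Classification (C = \frac{8}{9}): 1F0 with upper {-\frac{3}{5}}, lower {-}, argument x = \frac{7}{8}. Verdict at x = \frac{7}{8}: the binomial series (I4) matches (the 1F0 binomial series: exponent 3/5, x = \frac{7}{8}). Sum: \frac{8}{9} \cdot \left(\frac{1}{8}\right)^{\frac{3}{5}}.

Structural cue: from the first term \frac{8}{9}: factor the ratio over Q (C = 8/9, x = 7/8): negated roots = parameters.
Step ratio: r(k) = \frac{7}{8} * (k-\frac{3}{5}) / [(k+1)] - rational in k. x = \frac{7}{8}; t_0 = \frac{8}{9}; negate the roots.


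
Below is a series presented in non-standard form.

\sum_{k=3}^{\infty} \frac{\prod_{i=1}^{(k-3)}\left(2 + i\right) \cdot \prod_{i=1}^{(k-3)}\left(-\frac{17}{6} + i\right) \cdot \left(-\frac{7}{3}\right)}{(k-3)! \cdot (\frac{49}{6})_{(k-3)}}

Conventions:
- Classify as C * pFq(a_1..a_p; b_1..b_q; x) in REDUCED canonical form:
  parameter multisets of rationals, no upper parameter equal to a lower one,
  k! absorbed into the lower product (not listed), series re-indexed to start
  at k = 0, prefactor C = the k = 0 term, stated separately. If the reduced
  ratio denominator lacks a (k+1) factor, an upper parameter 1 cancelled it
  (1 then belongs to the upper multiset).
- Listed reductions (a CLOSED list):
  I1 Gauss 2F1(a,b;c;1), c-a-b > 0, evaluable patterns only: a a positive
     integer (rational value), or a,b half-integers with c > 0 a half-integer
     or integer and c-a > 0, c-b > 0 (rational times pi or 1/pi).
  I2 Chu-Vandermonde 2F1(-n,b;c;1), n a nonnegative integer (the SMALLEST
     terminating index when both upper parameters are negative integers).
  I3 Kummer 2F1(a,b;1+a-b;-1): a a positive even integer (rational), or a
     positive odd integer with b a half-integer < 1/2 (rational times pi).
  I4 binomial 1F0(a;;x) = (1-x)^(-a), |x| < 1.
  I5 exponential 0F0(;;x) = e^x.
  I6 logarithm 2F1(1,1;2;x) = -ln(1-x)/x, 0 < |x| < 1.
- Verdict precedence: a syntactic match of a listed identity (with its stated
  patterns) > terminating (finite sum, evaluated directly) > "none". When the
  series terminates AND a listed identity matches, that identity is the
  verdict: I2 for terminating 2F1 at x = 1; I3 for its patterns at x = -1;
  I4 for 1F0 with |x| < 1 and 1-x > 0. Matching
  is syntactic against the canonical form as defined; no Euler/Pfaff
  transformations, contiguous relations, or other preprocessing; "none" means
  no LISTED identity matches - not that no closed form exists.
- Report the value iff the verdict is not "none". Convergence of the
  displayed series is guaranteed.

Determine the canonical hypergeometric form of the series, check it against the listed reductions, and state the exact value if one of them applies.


Canonical form: C = -\frac{7}{3} times 2F1 with upper {-\frac{11}{6}, 3}, lower {\frac{49}{6}}, x = 1. Verdict at x = 1: Gauss's theorem (I1) matches (x = 1: the Gamma ratio telescopes since c-a-b = 7 > 0 and a = 3 in Z>0). Its exact value is -\frac{49321}{46656}.

Key step: x = 1 and the running product (C = -7/3) telescopes to a rising factorial.
Ratio: r(k) = 1 * (k-\frac{11}{6}) (k+3) / [(k+\frac{49}{6}) (k+1)] - poly over poly, x = 1 from leading terms; C = -\frac{7}{3} at k = 0.
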